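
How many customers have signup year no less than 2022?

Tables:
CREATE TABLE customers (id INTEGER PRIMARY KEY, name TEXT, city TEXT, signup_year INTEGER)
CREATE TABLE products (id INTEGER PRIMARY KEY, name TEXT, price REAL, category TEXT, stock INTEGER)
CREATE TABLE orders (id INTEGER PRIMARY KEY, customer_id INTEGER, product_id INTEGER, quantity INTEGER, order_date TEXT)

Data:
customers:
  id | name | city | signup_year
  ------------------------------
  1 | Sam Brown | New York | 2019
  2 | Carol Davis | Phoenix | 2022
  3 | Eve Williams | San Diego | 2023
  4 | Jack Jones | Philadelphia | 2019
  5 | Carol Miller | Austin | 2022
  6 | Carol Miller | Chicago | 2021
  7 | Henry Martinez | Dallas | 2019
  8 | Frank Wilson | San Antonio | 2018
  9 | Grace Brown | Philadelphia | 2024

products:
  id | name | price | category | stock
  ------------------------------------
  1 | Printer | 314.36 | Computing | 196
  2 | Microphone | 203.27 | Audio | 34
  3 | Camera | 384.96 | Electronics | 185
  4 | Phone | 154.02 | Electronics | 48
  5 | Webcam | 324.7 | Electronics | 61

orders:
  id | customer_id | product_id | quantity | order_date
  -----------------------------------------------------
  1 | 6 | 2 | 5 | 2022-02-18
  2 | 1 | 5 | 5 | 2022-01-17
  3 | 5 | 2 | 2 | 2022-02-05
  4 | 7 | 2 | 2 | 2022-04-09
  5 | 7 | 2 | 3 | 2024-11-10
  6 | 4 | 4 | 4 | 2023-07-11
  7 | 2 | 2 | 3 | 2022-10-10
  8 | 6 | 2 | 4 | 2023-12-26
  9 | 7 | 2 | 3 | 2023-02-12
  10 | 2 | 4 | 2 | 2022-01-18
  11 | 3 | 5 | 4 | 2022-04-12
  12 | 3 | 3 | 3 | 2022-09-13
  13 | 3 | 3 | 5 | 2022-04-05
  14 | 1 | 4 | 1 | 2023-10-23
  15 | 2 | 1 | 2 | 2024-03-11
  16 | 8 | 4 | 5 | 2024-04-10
SELECT COUNT(*) FROM customers WHERE signup_year >= 2022

Execution result:
4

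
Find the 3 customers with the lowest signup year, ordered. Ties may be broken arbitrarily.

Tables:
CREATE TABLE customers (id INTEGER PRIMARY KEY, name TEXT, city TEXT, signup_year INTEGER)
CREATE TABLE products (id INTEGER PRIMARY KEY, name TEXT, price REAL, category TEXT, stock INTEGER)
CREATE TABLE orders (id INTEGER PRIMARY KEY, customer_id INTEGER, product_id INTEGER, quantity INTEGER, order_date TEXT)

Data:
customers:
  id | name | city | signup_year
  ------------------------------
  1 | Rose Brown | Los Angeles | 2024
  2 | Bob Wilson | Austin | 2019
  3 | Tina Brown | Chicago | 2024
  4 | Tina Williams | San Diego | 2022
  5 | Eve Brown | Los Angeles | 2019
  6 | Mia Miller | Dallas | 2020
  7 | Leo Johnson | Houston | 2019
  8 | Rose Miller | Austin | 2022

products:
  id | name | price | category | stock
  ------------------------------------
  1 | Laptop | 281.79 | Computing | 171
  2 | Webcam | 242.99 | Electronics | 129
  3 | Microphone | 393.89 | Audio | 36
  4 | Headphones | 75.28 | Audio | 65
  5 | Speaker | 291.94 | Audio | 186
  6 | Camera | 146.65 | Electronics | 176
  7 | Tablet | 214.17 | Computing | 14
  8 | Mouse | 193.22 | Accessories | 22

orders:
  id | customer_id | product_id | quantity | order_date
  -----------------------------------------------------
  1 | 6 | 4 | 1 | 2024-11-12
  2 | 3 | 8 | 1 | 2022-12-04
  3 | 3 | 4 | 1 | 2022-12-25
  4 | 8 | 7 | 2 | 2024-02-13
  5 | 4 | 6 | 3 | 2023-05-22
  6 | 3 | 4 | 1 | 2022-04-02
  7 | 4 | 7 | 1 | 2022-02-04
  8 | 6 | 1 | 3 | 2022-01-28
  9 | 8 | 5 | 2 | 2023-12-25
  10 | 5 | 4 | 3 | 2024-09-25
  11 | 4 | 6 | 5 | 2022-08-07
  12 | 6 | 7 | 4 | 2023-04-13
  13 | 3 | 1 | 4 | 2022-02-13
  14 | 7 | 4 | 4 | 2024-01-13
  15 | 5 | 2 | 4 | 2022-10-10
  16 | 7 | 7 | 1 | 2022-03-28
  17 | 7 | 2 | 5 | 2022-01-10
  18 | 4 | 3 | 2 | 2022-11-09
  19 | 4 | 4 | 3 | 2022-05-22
SELECT name, signup_year FROM customers ORDER BY signup_year ASC LIMIT 3

Execution result:
name | signup_year
Bob Wilson | 2019
Eve Brown | 2019
Leo Johnson | 2019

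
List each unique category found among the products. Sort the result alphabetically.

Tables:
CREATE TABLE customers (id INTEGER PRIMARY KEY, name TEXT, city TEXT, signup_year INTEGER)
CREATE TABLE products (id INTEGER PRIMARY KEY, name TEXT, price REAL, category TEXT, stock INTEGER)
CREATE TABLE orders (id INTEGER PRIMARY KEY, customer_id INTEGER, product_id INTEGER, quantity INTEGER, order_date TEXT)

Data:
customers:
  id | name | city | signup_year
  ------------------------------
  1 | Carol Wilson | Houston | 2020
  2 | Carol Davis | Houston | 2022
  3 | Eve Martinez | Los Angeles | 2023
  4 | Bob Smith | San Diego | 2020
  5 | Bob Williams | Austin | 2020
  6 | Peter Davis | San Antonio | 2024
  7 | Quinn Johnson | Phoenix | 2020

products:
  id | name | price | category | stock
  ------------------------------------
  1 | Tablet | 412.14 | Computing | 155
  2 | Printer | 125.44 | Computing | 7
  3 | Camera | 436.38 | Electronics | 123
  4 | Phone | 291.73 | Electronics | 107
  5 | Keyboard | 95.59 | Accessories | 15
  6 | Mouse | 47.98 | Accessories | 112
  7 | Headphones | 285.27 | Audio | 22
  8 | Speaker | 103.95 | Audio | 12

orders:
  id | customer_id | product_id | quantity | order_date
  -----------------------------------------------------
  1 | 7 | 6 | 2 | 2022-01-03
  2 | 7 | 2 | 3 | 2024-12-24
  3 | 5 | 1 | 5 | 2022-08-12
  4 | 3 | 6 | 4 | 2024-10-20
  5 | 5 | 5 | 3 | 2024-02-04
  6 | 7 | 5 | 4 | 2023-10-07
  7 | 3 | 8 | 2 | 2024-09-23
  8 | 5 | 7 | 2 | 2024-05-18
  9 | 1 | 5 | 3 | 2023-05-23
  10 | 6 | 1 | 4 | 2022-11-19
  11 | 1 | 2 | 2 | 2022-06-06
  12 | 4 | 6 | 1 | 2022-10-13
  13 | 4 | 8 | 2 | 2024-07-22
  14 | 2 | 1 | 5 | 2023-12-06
SELECT DISTINCT category FROM products ORDER BY category

Execution result:
category
Accessories
Audio
Computing
Electronics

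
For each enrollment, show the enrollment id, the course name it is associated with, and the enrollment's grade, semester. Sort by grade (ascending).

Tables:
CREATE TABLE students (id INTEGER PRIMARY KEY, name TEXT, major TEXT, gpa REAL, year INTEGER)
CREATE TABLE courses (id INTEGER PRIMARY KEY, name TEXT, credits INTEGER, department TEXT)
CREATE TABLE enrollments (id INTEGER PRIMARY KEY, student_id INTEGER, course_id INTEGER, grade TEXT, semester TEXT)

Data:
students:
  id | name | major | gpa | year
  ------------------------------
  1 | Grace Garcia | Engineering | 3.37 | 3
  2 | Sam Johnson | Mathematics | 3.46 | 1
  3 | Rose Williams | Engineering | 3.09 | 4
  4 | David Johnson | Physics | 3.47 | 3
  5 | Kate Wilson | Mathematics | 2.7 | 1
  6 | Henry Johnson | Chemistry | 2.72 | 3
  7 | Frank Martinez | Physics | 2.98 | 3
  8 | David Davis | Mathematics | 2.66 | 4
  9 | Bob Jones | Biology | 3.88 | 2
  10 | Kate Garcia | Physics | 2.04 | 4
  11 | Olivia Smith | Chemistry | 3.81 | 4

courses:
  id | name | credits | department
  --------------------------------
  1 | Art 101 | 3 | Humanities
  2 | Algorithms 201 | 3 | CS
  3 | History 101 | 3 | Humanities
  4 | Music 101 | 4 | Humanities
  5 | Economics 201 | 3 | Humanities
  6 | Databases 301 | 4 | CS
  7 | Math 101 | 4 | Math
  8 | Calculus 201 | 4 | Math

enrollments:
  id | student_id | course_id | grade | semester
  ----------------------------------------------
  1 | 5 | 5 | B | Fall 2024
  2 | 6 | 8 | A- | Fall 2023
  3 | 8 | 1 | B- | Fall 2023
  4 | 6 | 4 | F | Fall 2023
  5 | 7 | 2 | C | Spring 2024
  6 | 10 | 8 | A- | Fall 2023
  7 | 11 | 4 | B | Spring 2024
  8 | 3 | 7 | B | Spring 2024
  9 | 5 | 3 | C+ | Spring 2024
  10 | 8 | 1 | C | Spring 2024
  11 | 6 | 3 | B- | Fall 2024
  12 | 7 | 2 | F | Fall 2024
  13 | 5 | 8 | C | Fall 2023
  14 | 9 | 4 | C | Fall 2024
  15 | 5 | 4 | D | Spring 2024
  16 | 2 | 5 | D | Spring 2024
SELECT c.id, p.name AS course, c.grade, c.semester FROM enrollments c JOIN courses p ON c.course_id = p.id ORDER BY c.grade ASC

Execution result:
id | course | grade | semester
2 | Calculus 201 | A- | Fall 2023
6 | Calculus 201 | A- | Fall 2023
1 | Economics 201 | B | Fall 2024
7 | Music 101 | B | Spring 2024
8 | Math 101 | B | Spring 2024
3 | Art 101 | B- | Fall 2023
11 | History 101 | B- | Fall 2024
5 | Algorithms 201 | C | Spring 2024
10 | Art 101 | C | Spring 2024
13 | Calculus 201 | C | Fall 2023
14 | Music 101 | C | Fall 2024
9 | History 101 | C+ | Spring 2024
15 | Music 101 | D | Spring 2024
16 | Economics 201 | D | Spring 2024
4 | Music 101 | F | Fall 2023
12 | Algorithms 201 | F | Fall 2024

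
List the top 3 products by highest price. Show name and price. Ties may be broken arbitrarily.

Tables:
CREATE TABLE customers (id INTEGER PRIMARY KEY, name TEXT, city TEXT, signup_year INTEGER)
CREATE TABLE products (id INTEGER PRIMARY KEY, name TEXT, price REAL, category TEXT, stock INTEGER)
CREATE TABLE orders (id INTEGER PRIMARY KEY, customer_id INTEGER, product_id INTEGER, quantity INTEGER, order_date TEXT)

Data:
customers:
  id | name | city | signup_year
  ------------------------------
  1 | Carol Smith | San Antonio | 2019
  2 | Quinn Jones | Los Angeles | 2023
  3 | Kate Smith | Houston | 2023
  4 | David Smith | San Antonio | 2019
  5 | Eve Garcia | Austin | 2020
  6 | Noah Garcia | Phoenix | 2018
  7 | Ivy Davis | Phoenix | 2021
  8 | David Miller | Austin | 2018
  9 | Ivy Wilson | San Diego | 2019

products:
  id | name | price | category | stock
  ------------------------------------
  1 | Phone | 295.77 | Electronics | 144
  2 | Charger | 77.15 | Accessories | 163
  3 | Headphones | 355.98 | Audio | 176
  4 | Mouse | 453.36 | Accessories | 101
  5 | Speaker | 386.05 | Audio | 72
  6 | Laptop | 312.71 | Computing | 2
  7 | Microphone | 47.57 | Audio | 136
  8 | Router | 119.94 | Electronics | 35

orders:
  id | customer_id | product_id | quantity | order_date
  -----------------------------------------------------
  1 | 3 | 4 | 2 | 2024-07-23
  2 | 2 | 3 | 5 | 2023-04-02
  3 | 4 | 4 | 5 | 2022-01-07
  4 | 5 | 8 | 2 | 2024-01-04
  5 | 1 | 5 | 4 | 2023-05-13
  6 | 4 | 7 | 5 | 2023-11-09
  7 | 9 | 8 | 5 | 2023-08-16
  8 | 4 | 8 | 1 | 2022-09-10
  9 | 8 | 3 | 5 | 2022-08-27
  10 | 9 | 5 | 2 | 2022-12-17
SELECT name, price FROM products ORDER BY price DESC LIMIT 3

Execution result:
name | price
Mouse | 453.36
Speaker | 386.05
Headphones | 355.98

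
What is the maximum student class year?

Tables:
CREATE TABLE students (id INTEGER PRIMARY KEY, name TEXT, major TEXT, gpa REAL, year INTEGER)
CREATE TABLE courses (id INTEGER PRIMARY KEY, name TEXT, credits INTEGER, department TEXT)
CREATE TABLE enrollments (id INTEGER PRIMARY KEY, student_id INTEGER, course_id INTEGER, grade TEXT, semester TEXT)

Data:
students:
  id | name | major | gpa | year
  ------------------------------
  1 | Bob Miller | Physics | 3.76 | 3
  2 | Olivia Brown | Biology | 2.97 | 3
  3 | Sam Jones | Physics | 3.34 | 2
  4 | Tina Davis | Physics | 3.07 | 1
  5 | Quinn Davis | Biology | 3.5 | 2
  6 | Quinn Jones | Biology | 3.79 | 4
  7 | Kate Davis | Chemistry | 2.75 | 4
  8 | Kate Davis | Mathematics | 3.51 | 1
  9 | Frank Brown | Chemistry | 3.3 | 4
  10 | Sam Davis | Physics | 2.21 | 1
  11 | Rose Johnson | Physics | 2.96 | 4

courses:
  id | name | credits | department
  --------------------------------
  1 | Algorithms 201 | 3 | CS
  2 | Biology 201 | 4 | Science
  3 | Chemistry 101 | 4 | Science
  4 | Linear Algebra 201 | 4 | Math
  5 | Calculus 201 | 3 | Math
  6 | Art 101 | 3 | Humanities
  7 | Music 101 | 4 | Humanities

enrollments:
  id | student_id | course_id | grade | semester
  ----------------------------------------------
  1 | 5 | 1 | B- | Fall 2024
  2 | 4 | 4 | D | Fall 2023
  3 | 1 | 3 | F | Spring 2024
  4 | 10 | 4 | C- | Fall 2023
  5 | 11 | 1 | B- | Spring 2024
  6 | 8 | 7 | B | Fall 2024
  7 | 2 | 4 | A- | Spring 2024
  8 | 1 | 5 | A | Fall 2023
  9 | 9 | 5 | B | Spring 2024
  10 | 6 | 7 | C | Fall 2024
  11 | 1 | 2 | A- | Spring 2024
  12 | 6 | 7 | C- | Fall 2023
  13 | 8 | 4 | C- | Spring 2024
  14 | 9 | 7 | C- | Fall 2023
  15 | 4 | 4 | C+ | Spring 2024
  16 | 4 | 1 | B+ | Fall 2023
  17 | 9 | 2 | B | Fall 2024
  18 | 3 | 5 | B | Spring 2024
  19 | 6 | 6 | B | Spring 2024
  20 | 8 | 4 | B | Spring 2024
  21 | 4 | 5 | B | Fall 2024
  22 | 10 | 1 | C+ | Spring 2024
SELECT MAX(year) FROM students

Execution result:
4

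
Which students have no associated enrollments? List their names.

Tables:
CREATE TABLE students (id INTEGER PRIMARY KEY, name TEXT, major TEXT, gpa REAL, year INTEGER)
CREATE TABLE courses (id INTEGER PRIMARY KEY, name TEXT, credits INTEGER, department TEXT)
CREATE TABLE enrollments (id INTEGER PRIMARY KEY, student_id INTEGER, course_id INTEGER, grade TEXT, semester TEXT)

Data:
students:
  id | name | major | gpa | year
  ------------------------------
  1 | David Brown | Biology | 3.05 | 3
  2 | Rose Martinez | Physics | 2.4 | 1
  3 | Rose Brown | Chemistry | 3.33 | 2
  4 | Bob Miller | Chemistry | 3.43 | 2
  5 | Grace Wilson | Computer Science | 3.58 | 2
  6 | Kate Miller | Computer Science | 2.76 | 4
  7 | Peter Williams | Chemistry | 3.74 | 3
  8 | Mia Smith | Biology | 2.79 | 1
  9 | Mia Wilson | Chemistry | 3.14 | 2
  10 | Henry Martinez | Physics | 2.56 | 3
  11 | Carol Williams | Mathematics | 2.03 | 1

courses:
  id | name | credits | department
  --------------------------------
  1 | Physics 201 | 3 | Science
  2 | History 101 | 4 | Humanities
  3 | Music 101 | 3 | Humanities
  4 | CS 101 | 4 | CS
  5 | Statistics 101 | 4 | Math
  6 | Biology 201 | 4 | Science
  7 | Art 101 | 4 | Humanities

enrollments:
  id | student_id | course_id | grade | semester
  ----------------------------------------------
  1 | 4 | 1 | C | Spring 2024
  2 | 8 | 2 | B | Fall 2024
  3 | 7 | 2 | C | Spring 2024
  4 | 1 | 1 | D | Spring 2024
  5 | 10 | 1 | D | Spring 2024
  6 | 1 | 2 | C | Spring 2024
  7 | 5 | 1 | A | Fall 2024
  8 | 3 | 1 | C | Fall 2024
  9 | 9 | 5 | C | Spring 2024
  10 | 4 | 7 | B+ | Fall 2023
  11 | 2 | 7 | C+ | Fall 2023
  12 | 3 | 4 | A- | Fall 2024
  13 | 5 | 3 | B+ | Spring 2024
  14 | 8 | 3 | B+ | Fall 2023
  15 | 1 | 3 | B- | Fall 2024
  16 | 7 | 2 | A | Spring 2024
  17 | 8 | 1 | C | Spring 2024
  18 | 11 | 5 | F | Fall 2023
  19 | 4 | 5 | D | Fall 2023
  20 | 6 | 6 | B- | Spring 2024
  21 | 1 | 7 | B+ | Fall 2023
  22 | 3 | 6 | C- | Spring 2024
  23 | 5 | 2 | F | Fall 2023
SELECT p.name FROM students p LEFT JOIN enrollments c ON c.student_id = p.id WHERE c.id IS NULL

Execution result:
(no rows)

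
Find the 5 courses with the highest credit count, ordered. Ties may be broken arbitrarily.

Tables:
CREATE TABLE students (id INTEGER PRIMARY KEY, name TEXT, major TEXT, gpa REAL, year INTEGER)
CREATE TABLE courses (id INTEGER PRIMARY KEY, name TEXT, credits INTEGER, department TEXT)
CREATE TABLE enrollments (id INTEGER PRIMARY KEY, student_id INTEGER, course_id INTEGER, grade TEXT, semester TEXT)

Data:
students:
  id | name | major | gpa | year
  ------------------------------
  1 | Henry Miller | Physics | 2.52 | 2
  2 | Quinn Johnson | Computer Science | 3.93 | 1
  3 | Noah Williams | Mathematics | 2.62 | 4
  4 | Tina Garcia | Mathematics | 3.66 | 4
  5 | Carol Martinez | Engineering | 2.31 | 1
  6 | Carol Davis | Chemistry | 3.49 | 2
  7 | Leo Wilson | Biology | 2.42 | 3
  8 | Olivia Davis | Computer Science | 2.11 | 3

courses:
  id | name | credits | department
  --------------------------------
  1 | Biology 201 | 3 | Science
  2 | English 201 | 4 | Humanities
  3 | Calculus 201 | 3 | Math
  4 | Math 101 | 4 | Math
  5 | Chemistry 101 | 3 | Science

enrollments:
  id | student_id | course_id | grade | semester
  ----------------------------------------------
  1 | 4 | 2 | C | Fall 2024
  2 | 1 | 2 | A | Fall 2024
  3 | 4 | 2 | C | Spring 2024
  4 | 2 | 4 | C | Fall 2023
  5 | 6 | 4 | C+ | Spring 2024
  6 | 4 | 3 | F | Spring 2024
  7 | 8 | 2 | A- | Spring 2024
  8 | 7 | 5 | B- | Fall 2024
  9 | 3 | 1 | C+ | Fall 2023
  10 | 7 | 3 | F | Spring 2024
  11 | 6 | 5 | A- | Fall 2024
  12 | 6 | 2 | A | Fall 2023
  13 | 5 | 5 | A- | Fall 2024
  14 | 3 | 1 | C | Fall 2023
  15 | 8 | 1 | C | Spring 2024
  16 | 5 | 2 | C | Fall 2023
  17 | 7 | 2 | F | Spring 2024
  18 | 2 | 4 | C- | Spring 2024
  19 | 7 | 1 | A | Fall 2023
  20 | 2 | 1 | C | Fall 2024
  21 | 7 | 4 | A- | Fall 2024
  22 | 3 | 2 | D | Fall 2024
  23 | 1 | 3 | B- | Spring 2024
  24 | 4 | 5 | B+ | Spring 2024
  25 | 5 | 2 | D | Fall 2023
SELECT name, credits FROM courses ORDER BY credits DESC LIMIT 5

Execution result:
name | credits
English 201 | 4
Math 101 | 4
Biology 201 | 3
Calculus 201 | 3
Chemistry 101 | 3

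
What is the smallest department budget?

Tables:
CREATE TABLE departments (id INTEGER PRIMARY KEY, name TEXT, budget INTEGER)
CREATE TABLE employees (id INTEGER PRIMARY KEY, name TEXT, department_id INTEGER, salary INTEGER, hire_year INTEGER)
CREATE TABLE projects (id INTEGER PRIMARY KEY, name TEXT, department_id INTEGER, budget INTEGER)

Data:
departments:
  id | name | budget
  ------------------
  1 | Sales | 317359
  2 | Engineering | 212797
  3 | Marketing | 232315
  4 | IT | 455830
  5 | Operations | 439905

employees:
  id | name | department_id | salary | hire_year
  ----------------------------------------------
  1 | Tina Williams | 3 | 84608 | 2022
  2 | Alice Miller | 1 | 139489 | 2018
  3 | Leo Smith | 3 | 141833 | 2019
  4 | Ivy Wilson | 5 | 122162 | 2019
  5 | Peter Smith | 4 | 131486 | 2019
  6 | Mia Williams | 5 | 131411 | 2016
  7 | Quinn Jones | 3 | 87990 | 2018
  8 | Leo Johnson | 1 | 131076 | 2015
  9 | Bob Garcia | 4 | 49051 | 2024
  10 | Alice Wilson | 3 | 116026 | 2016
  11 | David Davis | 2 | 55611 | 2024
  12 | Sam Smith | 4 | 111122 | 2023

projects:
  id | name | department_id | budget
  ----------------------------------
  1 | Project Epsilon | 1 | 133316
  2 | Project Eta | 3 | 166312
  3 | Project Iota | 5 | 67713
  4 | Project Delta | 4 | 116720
SELECT MIN(budget) FROM departments

Execution result:
212797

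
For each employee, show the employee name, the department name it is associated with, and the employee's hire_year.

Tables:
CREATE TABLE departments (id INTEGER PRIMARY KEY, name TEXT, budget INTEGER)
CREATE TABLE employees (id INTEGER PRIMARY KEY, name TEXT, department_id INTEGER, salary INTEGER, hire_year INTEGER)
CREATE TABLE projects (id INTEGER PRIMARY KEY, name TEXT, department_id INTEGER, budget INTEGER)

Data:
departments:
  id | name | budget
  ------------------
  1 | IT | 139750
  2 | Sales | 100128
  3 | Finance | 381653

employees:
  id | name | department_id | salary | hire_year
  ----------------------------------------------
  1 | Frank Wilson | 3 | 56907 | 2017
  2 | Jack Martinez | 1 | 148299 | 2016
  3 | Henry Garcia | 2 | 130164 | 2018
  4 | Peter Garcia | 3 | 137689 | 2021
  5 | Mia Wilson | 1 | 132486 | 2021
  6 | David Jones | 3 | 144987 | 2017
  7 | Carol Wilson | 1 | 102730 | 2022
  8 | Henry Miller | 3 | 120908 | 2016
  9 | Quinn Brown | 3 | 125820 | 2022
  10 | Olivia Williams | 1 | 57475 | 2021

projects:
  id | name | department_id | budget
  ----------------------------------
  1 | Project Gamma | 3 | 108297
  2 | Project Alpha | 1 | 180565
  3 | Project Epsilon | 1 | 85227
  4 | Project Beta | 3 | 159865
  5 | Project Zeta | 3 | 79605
SELECT c.name, p.name AS department, c.hire_year FROM employees c JOIN departments p ON c.department_id = p.id

Execution result:
name | department | hire_year
Frank Wilson | Finance | 2017
Jack Martinez | IT | 2016
Henry Garcia | Sales | 2018
Peter Garcia | Finance | 2021
Mia Wilson | IT | 2021
David Jones | Finance | 2017
Carol Wilson | IT | 2022
Henry Miller | Finance | 2016
Quinn Brown | Finance | 2022
Olivia Williams | IT | 2021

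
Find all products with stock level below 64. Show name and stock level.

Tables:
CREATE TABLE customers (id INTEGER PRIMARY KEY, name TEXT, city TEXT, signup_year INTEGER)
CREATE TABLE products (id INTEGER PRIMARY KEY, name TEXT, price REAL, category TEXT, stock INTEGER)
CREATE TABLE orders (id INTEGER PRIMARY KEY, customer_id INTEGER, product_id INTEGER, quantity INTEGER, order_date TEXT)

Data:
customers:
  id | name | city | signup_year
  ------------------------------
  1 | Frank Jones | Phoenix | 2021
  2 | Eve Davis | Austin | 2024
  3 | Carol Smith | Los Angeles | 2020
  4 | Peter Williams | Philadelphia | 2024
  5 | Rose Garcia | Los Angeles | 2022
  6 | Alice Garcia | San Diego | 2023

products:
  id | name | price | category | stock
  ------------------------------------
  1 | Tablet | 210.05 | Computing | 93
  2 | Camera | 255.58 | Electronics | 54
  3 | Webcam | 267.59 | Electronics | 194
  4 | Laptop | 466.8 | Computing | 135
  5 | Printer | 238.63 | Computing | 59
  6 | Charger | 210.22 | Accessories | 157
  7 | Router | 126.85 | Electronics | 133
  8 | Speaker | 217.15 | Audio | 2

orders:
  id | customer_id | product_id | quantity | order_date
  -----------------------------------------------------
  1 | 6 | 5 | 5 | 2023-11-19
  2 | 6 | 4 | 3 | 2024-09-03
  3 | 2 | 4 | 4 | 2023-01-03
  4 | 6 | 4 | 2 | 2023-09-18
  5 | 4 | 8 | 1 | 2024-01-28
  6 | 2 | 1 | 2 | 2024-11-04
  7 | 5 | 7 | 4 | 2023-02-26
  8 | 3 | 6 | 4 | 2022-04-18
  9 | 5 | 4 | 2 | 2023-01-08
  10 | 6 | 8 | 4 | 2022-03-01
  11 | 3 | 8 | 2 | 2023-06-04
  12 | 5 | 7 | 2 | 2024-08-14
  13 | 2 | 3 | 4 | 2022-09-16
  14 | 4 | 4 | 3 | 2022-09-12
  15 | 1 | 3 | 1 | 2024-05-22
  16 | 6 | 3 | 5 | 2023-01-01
SELECT name, stock FROM products WHERE stock < 64

Execution result:
name | stock
Camera | 54
Printer | 59
Speaker | 2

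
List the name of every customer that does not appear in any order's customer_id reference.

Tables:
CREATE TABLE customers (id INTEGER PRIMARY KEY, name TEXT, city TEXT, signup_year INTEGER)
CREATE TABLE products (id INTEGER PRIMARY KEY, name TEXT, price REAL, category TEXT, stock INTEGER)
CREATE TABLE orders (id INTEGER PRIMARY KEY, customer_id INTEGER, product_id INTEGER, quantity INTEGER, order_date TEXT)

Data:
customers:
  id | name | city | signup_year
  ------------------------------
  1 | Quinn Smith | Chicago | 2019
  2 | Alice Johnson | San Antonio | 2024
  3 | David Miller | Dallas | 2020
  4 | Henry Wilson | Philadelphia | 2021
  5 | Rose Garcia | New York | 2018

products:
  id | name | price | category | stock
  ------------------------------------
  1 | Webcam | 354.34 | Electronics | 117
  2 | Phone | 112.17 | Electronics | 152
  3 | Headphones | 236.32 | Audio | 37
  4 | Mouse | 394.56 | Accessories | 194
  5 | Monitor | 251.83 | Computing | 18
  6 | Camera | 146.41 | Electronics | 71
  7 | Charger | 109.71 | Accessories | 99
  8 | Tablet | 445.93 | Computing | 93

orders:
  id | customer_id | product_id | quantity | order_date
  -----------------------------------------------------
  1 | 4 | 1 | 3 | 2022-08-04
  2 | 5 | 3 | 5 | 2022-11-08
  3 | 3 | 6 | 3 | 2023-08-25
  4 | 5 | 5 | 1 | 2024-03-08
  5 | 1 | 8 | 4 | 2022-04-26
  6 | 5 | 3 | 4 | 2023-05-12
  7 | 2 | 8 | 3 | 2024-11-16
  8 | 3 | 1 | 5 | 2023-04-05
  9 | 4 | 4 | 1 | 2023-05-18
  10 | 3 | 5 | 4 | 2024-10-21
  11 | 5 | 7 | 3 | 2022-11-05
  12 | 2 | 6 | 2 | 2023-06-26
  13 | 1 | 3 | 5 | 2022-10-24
SELECT p.name FROM customers p LEFT JOIN orders c ON c.customer_id = p.id WHERE c.id IS NULL

Execution result:
(no rows)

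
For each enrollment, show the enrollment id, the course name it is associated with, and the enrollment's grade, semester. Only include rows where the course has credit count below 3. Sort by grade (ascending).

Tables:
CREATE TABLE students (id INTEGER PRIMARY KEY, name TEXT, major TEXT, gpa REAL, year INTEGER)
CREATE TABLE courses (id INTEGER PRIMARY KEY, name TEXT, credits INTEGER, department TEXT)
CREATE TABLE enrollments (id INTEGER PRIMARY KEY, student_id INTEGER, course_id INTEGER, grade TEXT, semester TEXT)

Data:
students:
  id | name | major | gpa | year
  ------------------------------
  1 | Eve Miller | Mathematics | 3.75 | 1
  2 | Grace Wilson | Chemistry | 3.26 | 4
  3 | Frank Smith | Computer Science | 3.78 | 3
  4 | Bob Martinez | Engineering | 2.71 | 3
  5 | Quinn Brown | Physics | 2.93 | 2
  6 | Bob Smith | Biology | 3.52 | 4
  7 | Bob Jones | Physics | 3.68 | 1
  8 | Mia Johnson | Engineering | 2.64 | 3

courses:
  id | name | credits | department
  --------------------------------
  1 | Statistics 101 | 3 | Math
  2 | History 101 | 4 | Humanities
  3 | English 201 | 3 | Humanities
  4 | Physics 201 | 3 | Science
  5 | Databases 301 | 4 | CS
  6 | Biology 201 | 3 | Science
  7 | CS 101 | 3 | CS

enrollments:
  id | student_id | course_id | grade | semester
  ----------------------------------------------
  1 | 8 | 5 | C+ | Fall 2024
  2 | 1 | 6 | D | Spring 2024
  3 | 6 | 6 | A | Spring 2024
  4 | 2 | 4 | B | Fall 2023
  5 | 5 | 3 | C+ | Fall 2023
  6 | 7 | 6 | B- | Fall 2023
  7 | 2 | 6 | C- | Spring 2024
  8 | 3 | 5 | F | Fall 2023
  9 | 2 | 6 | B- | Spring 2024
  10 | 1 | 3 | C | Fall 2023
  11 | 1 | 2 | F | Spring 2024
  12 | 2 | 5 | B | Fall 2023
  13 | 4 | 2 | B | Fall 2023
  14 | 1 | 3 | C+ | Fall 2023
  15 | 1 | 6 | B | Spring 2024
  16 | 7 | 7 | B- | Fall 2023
SELECT c.id, p.name AS course, c.grade, c.semester FROM enrollments c JOIN courses p ON c.course_id = p.id WHERE p.credits < 3 ORDER BY c.grade ASC

Execution result:
(no rows)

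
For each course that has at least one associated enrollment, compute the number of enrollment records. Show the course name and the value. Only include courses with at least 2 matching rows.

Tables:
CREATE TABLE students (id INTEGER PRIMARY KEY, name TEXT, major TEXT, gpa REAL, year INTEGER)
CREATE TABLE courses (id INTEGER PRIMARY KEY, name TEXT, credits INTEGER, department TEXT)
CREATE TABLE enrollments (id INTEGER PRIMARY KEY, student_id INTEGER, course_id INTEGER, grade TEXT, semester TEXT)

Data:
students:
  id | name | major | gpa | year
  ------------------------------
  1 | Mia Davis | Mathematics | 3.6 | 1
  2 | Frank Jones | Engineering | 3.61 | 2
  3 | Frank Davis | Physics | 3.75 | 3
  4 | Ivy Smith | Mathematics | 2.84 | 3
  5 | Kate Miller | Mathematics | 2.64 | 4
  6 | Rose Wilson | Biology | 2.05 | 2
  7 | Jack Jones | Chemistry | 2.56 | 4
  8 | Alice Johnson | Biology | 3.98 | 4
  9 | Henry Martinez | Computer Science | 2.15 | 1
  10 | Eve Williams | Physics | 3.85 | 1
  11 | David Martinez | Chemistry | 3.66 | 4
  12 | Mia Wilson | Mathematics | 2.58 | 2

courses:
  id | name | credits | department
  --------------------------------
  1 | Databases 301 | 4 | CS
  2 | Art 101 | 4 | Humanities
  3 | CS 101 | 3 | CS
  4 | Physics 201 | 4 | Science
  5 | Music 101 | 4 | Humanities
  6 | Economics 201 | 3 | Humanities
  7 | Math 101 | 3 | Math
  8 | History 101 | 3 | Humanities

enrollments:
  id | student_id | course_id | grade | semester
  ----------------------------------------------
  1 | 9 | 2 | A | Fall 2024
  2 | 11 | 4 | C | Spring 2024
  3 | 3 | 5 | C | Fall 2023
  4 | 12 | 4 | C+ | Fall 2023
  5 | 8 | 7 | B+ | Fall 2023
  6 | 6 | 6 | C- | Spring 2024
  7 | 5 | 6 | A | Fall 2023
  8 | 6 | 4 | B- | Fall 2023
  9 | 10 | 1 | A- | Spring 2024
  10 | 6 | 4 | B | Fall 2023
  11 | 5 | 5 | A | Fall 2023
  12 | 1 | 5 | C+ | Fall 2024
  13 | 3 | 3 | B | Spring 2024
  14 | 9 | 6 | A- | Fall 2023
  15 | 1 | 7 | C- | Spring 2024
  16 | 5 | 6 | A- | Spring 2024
SELECT p.name, COUNT(*) AS n FROM enrollments c JOIN courses p ON c.course_id = p.id GROUP BY p.id, p.name HAVING COUNT(*) >= 2

Execution result:
name | n
Physics 201 | 4
Music 101 | 3
Economics 201 | 4
Math 101 | 2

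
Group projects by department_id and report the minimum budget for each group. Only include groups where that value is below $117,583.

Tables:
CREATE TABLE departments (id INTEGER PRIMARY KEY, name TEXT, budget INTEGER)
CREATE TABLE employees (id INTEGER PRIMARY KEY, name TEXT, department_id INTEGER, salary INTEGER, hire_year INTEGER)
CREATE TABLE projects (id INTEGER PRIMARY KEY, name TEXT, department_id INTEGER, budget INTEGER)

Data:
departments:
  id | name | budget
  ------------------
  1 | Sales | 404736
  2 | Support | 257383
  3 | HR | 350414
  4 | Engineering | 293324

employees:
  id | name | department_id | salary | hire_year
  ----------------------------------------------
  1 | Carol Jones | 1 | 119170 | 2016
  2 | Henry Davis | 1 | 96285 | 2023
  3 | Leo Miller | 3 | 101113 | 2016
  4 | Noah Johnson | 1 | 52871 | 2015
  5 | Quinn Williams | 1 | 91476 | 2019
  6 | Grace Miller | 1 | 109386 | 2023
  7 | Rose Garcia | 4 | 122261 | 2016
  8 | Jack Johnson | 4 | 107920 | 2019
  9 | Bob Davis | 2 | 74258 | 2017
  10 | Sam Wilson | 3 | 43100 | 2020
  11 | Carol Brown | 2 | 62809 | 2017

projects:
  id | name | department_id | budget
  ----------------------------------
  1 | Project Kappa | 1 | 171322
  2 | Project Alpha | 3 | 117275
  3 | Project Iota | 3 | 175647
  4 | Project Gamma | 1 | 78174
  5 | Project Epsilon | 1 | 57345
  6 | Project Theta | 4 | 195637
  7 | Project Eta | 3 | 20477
SELECT department_id, MIN(budget) AS min_budget FROM projects GROUP BY department_id HAVING MIN(budget) < 117583

Execution result:
department_id | min_budget
1 | 57345
3 | 20477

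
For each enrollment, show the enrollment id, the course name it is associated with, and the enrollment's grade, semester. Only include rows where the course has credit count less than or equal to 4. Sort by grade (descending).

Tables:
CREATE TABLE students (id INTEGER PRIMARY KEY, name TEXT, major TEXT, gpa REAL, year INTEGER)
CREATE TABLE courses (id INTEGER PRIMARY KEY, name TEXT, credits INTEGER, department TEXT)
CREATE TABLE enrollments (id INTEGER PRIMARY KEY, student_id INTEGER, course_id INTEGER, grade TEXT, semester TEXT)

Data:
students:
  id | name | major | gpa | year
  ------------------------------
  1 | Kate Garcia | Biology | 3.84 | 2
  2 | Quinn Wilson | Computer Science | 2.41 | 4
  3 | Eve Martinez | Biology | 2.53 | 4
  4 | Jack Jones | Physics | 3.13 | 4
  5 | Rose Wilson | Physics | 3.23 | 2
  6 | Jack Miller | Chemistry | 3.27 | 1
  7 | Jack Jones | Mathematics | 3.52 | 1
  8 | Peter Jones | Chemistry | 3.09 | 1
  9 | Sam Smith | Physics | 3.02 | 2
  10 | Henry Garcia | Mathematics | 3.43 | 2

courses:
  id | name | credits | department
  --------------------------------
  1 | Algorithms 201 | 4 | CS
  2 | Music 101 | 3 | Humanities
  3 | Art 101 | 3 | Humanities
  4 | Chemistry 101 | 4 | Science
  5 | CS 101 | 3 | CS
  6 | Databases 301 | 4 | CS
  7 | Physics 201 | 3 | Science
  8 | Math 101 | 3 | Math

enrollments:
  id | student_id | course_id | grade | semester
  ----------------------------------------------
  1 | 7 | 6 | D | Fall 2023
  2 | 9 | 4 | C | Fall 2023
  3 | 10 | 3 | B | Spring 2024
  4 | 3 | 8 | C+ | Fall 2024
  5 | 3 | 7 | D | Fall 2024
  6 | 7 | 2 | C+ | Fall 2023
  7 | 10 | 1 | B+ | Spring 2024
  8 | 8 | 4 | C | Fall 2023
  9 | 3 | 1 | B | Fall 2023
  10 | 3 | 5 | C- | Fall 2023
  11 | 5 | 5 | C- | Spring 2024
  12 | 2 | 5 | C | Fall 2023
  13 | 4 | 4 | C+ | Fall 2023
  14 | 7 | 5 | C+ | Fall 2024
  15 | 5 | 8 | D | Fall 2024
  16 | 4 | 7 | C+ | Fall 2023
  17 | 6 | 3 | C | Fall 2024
SELECT c.id, p.name AS course, c.grade, c.semester FROM enrollments c JOIN courses p ON c.course_id = p.id WHERE p.credits <= 4 ORDER BY c.grade DESC

Execution result:
id | course | grade | semester
1 | Databases 301 | D | Fall 2023
5 | Physics 201 | D | Fall 2024
15 | Math 101 | D | Fall 2024
10 | CS 101 | C- | Fall 2023
11 | CS 101 | C- | Spring 2024
4 | Math 101 | C+ | Fall 2024
6 | Music 101 | C+ | Fall 2023
13 | Chemistry 101 | C+ | Fall 2023
14 | CS 101 | C+ | Fall 2024
16 | Physics 201 | C+ | Fall 2023
2 | Chemistry 101 | C | Fall 2023
8 | Chemistry 101 | C | Fall 2023
12 | CS 101 | C | Fall 2023
17 | Art 101 | C | Fall 2024
7 | Algorithms 201 | B+ | Spring 2024
3 | Art 101 | B | Spring 2024
9 | Algorithms 201 | B | Fall 2023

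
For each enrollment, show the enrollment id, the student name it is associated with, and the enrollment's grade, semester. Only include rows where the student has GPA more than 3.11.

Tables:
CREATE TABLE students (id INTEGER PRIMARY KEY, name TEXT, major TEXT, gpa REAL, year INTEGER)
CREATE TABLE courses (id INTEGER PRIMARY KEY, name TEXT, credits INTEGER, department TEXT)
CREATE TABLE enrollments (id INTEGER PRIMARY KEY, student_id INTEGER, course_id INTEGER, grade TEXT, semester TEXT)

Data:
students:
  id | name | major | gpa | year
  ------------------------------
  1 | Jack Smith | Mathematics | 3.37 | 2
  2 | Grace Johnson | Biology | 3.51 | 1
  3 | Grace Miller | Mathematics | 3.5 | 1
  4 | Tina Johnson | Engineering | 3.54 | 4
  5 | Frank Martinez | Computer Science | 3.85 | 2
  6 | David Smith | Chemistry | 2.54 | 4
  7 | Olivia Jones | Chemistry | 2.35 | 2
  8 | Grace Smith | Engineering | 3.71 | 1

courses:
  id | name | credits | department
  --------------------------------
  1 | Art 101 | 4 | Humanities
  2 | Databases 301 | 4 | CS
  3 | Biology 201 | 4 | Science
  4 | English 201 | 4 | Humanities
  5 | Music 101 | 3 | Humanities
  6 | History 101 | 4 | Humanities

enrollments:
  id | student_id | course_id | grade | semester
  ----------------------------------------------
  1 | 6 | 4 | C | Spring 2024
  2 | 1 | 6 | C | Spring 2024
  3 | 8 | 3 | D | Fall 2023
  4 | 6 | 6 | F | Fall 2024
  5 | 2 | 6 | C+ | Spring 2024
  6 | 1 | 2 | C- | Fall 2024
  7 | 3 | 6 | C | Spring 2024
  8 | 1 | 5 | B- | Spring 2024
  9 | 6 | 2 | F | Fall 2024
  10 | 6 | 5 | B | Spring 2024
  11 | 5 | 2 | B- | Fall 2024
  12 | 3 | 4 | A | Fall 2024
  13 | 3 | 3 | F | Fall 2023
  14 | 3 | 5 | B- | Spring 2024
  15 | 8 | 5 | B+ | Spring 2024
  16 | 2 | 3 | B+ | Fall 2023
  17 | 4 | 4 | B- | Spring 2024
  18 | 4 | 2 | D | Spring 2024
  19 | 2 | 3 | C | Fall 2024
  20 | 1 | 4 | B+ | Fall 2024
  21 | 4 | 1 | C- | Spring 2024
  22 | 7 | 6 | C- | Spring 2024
SELECT c.id, p.name AS student, c.grade, c.semester FROM enrollments c JOIN students p ON c.student_id = p.id WHERE p.gpa > 3.11

Execution result:
id | student | grade | semester
2 | Jack Smith | C | Spring 2024
3 | Grace Smith | D | Fall 2023
5 | Grace Johnson | C+ | Spring 2024
6 | Jack Smith | C- | Fall 2024
7 | Grace Miller | C | Spring 2024
8 | Jack Smith | B- | Spring 2024
11 | Frank Martinez | B- | Fall 2024
12 | Grace Miller | A | Fall 2024
13 | Grace Miller | F | Fall 2023
14 | Grace Miller | B- | Spring 2024
15 | Grace Smith | B+ | Spring 2024
16 | Grace Johnson | B+ | Fall 2023
17 | Tina Johnson | B- | Spring 2024
18 | Tina Johnson | D | Spring 2024
19 | Grace Johnson | C | Fall 2024
20 | Jack Smith | B+ | Fall 2024
21 | Tina Johnson | C- | Spring 2024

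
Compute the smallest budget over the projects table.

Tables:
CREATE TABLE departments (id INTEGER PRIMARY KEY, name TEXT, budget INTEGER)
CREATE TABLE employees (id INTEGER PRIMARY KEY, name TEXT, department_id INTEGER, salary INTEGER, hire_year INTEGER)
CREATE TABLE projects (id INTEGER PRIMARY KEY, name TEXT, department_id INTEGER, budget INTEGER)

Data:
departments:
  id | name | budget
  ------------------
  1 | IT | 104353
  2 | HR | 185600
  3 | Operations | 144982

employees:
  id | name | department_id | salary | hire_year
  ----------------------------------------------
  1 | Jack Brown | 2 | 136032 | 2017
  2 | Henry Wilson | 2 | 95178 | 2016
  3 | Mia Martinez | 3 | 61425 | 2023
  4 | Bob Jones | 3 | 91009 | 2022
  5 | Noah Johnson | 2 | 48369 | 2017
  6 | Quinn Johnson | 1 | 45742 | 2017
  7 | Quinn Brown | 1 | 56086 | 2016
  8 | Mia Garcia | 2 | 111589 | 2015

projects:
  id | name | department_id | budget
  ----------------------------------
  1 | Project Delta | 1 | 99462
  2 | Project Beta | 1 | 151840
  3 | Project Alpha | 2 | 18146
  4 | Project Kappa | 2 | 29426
SELECT MIN(budget) FROM projects

Execution result:
18146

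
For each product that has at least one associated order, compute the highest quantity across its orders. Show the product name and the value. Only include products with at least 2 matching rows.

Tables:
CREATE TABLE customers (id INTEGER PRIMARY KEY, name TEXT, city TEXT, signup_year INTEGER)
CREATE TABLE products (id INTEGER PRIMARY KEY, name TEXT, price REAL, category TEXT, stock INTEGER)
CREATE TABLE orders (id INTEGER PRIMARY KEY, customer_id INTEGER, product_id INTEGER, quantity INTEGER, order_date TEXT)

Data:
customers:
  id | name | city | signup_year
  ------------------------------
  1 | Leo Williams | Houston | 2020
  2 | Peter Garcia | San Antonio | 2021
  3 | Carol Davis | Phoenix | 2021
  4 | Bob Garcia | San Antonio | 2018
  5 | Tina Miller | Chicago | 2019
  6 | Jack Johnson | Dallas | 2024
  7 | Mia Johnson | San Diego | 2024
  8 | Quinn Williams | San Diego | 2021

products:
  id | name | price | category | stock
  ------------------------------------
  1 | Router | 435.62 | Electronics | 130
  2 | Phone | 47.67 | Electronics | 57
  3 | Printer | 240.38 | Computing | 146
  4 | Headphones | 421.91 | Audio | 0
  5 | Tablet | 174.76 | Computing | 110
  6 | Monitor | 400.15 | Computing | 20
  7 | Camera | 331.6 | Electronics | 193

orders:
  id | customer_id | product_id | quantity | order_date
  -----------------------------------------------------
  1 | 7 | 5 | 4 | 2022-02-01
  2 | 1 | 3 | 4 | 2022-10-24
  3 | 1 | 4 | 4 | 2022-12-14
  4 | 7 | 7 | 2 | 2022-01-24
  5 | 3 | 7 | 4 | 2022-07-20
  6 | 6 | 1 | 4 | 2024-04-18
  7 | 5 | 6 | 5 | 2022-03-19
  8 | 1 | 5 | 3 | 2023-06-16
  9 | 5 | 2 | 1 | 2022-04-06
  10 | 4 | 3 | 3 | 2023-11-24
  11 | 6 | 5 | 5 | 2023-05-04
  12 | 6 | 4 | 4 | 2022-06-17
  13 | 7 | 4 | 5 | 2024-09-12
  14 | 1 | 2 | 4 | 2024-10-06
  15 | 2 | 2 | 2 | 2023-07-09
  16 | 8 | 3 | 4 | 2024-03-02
SELECT p.name, MAX(c.quantity) AS max_quantity FROM orders c JOIN products p ON c.product_id = p.id GROUP BY p.id, p.name HAVING COUNT(*) >= 2

Execution result:
name | max_quantity
Phone | 4
Printer | 4
Headphones | 5
Tablet | 5
Camera | 4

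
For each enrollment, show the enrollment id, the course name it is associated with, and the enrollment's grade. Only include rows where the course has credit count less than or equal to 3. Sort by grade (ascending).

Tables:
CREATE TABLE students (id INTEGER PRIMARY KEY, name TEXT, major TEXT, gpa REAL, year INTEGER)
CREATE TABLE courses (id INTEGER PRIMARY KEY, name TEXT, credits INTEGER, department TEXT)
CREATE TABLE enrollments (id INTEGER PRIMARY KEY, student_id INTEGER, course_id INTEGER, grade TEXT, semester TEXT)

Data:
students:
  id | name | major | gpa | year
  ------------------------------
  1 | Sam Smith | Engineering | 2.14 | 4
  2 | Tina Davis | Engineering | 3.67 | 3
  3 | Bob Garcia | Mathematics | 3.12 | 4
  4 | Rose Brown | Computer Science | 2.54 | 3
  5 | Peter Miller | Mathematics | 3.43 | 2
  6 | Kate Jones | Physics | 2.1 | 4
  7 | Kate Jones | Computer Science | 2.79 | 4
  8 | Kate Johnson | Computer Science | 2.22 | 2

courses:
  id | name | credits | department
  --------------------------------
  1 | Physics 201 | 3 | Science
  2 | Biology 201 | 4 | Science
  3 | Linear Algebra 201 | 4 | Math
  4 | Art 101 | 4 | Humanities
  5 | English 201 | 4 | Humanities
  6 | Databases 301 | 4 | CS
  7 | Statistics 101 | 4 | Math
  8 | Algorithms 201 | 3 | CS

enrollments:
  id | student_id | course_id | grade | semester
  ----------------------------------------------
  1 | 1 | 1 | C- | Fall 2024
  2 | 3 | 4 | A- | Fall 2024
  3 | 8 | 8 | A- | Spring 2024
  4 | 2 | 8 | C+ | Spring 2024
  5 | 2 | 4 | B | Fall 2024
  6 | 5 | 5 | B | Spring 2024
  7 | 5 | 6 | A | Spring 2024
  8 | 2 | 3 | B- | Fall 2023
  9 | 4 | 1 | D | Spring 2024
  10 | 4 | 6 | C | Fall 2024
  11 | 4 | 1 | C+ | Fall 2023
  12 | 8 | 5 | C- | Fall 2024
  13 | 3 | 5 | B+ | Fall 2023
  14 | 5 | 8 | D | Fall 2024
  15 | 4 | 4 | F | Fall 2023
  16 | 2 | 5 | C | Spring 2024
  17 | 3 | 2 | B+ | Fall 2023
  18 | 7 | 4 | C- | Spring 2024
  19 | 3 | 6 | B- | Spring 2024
SELECT c.id, p.name AS course, c.grade FROM enrollments c JOIN courses p ON c.course_id = p.id WHERE p.credits <= 3 ORDER BY c.grade ASC

Execution result:
id | course | grade
3 | Algorithms 201 | A-
4 | Algorithms 201 | C+
11 | Physics 201 | C+
1 | Physics 201 | C-
9 | Physics 201 | D
14 | Algorithms 201 | D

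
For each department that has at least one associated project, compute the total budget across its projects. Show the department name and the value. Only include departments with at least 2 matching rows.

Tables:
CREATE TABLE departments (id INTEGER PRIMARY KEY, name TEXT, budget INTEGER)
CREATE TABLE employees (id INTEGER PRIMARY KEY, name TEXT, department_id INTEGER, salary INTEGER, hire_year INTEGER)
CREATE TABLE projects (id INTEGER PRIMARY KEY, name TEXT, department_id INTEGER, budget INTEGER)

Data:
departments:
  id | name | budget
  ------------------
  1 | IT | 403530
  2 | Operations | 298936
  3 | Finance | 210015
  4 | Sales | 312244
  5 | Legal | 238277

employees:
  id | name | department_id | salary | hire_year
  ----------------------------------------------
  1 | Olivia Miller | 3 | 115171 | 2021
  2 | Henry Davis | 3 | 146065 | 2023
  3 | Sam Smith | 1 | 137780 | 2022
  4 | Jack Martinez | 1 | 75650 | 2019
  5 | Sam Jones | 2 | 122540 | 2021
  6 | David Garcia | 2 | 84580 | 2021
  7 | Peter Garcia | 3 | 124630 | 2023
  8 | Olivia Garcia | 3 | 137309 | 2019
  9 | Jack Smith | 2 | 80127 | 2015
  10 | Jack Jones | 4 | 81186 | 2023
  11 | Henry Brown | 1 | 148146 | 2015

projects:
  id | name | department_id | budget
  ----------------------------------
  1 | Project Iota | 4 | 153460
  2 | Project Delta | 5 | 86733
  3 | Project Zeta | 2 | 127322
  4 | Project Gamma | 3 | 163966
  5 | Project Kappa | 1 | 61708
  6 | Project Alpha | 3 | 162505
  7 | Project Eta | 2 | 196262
SELECT p.name, SUM(c.budget) AS sum_budget FROM projects c JOIN departments p ON c.department_id = p.id GROUP BY p.id, p.name HAVING COUNT(*) >= 2

Execution result:
name | sum_budget
Operations | 323584
Finance | 326471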